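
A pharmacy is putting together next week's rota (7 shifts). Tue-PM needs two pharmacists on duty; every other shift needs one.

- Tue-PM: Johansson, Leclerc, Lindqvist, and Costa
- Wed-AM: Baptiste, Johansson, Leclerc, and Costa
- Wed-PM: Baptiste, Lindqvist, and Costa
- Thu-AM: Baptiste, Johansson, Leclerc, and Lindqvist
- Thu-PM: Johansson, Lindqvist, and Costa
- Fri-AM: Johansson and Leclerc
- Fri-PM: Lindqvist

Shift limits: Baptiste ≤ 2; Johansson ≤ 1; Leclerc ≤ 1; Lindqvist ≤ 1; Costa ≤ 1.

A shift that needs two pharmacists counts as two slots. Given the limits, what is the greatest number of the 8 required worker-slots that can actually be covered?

6

Total capacity across all pharmacists is 2+1+1+1+1 = 6, and 8 slots are needed, so at most 6 can be filled.
An assignment achieving 6: Tue-PM→Leclerc, Wed-AM→Baptiste, Wed-PM→Baptiste, Thu-PM→Costa, Fri-AM→Johansson, Fri-PM→Lindqvist.
Loads: Baptiste 2/2, Johansson 1/1, Leclerc 1/1, Lindqvist 1/1, Costa 1/1.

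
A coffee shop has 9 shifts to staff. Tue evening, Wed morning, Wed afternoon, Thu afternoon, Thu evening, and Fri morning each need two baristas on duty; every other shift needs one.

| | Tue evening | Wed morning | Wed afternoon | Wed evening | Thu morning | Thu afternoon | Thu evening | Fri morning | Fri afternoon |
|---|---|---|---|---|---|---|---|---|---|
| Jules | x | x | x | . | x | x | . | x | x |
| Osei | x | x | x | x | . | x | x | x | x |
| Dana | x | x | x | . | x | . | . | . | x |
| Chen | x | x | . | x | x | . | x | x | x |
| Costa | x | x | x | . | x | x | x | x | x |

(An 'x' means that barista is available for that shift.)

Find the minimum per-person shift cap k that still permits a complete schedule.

With 5 baristas and 15 worker-slots to fill, someone must work at least ⌈15/5⌉ = 3 shifts, so k ≥ 3.
k = 3 works: Tue evening→Dana+Chen, Wed morning→Dana+Costa, Wed afternoon→Dana+Costa, Wed evening→Osei, Thu morning→Jules, Thu afternoon→Jules+Osei, Thu evening→Osei+Chen, Fri morning→Chen+Costa, Fri afternoon→Jules.
Loads: Jules 3, Osei 3, Dana 3, Chen 3, Costa 3 — all ≤ 3.

3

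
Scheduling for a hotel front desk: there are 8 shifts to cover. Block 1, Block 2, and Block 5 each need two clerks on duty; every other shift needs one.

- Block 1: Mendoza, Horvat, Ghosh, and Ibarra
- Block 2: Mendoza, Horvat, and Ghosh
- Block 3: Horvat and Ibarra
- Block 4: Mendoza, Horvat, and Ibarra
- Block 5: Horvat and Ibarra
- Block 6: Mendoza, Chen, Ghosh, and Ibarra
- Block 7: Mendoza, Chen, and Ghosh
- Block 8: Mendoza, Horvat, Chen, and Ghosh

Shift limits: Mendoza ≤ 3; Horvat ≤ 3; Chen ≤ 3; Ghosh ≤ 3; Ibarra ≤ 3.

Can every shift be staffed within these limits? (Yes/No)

Block 5 can only be covered by Horvat and Ibarra, so that assignment is forced.
One valid schedule: Block 1→Ghosh+Ibarra, Block 2→Mendoza+Horvat, Block 3→Horvat, Block 4→Mendoza, Block 5→Horvat+Ibarra, Block 6→Chen, Block 7→Mendoza, Block 8→Chen.
Loads: Mendoza 3/3, Horvat 3/3, Chen 2/3, Ghosh 1/3, Ibarra 2/3 — all within limits.

Yes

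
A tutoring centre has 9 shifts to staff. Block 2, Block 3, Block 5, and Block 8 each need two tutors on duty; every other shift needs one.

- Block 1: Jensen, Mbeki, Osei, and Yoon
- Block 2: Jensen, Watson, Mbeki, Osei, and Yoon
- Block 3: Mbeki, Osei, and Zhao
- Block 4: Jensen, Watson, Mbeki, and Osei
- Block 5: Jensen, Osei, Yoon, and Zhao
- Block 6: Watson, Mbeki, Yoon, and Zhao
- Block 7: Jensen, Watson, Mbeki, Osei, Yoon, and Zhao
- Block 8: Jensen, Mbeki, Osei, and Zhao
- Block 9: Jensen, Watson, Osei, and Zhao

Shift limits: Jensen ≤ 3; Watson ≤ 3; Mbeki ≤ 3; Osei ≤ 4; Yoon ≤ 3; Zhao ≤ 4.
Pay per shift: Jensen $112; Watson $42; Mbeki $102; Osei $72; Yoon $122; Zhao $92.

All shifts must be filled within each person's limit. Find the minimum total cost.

Picking the cheapest available tutor for each shift independently would cost $846, but that ignores the shift limits.
An optimal schedule: Block 1→Osei, Block 2→Osei+Mbeki, Block 3→Osei+Zhao, Block 4→Watson, Block 5→Osei+Zhao, Block 6→Watson, Block 7→Zhao, Block 8→Zhao+Mbeki, Block 9→Watson.
Total: 72 + 72 + 102 + 72 + 92 + 42 + 72 + 92 + 42 + 92 + 92 + 102 + 42 = $986.

$986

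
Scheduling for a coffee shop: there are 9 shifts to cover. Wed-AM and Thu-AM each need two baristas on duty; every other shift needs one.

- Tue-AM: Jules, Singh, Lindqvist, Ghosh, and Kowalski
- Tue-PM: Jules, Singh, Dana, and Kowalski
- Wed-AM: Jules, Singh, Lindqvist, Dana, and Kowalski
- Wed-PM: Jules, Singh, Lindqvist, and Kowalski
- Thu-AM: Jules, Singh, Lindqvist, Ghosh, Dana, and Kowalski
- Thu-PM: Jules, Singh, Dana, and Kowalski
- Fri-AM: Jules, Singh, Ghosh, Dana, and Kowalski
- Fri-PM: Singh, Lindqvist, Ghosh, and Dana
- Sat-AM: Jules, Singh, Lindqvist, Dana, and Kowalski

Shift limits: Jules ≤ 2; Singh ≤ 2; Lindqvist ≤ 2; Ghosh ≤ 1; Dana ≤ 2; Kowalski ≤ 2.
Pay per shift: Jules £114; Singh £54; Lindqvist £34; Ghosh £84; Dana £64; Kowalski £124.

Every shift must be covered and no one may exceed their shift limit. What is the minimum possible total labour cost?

£864

Picking the cheapest available barista for each shift independently would cost £474, but that ignores the shift limits.
An optimal schedule: Tue-AM→Lindqvist, Tue-PM→Jules, Wed-AM→Dana+Kowalski, Wed-PM→Jules, Thu-AM→Dana+Kowalski, Thu-PM→Singh, Fri-AM→Ghosh, Fri-PM→Singh, Sat-AM→Lindqvist.
Total: 34 + 114 + 64 + 124 + 114 + 64 + 124 + 54 + 84 + 54 + 34 = £864.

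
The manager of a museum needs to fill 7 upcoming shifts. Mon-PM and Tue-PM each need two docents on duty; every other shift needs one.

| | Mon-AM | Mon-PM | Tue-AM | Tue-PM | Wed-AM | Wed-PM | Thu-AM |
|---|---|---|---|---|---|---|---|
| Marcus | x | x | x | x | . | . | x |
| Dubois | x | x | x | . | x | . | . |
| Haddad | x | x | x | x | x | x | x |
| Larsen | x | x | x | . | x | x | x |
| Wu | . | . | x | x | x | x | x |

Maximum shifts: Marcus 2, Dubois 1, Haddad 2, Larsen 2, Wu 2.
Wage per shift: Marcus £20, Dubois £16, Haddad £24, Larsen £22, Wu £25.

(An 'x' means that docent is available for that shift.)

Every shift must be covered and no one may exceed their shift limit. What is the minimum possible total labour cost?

Picking the cheapest available docent for each shift independently would cost £170, but that ignores the shift limits.
An optimal schedule: Mon-AM→Marcus, Mon-PM→Dubois+Larsen, Tue-AM→Wu, Tue-PM→Marcus+Haddad, Wed-AM→Larsen, Wed-PM→Haddad, Thu-AM→Wu.
Total: 20 + 16 + 22 + 25 + 20 + 24 + 22 + 24 + 25 = £198.

£198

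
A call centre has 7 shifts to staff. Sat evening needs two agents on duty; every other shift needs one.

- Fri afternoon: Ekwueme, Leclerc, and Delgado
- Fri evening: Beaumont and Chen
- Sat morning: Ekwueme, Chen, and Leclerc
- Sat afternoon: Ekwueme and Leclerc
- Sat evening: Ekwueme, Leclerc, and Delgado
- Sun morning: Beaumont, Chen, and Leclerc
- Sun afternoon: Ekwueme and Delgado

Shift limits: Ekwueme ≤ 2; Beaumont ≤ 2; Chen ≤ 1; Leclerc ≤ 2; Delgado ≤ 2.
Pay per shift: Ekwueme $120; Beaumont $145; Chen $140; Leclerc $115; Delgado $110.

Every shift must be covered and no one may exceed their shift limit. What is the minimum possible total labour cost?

Picking the cheapest available agent for each shift independently would cost $930, but that ignores the shift limits.
An optimal schedule: Fri afternoon→Delgado, Fri evening→Chen, Sat morning→Ekwueme, Sat afternoon→Leclerc, Sat evening→Leclerc+Ekwueme, Sun morning→Beaumont, Sun afternoon→Delgado.
Total: 110 + 140 + 120 + 115 + 115 + 120 + 145 + 110 = $975.

$975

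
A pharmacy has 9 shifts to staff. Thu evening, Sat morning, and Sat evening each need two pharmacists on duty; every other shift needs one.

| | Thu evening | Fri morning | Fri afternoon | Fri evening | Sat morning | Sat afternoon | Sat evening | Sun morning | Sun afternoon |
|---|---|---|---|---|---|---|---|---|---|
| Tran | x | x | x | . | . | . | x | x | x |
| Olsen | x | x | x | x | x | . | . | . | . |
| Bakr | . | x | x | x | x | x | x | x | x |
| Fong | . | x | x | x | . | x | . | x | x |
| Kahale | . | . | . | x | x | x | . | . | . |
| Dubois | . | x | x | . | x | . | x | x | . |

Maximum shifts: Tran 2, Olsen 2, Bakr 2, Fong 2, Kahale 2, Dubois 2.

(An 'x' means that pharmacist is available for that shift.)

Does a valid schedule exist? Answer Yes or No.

Yes

Thu evening can only be covered by Tran and Olsen, so that assignment is forced.
One valid schedule: Thu evening→Tran+Olsen, Fri morning→Olsen, Fri afternoon→Dubois, Fri evening→Kahale, Sat morning→Kahale+Dubois, Sat afternoon→Bakr, Sat evening→Tran+Bakr, Sun morning→Fong, Sun afternoon→Fong.
Loads: Tran 2/2, Olsen 2/2, Bakr 2/2, Fong 2/2, Kahale 2/2, Dubois 2/2 — all within limits.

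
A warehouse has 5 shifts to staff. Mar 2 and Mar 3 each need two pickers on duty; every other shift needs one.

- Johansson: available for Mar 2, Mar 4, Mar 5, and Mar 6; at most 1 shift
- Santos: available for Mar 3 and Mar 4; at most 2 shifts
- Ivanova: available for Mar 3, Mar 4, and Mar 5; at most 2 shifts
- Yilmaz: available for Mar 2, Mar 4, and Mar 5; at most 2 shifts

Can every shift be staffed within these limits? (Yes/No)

Total capacity is 7 and 7 slots are needed, so capacity alone doesn't rule it out.
Shifts {Mar 2, Mar 6} need 3 worker-slots in total, but the pickers available for any of those shifts (Johansson and Yilmaz) can supply at most 2 among them. So no valid schedule exists.

No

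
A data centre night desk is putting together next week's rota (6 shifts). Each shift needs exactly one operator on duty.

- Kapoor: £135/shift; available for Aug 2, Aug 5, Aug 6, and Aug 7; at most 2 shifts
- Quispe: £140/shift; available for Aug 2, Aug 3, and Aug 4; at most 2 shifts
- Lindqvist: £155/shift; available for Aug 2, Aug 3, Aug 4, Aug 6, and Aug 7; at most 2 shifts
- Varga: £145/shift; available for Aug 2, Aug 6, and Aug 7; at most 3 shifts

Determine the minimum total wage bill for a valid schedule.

Aug 5 can only be covered by Kapoor, so that assignment is forced.
Picking the cheapest available operator for each shift independently would cost £820, but that ignores the shift limits.
An optimal schedule: Aug 2→Varga, Aug 3→Quispe, Aug 4→Quispe, Aug 5→Kapoor, Aug 6→Kapoor, Aug 7→Varga.
Total: 145 + 140 + 140 + 135 + 135 + 145 = £840.

£840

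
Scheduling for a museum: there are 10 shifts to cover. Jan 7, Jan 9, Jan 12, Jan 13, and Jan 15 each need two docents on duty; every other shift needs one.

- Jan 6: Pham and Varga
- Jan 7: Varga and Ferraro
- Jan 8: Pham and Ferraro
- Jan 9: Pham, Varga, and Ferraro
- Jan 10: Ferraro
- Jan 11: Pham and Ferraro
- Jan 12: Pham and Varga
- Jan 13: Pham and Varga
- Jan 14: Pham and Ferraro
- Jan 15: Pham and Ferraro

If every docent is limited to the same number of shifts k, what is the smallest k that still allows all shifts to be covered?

5

With 3 docents and 15 worker-slots to fill, someone must work at least ⌈15/3⌉ = 5 shifts, so k ≥ 5.
k = 5 works: Jan 6→Varga, Jan 7→Varga+Ferraro, Jan 8→Pham, Jan 9→Varga+Ferraro, Jan 10→Ferraro, Jan 11→Pham, Jan 12→Pham+Varga, Jan 13→Pham+Varga, Jan 14→Ferraro, Jan 15→Pham+Ferraro.
Loads: Pham 5, Varga 5, Ferraro 5 — all ≤ 5.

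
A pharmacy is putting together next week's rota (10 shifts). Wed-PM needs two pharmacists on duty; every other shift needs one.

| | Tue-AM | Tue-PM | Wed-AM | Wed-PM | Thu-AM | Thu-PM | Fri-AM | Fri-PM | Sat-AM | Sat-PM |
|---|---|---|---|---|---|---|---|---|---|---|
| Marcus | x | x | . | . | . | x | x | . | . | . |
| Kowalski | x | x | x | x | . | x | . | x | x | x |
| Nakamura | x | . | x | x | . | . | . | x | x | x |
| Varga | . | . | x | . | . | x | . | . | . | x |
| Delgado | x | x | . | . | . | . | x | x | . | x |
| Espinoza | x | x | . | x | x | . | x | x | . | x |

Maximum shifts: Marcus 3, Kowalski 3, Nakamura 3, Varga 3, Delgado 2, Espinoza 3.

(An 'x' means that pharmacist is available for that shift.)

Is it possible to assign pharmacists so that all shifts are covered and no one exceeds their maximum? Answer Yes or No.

Thu-AM can only be covered by Espinoza, so that assignment is forced.
One valid schedule: Tue-AM→Nakamura, Tue-PM→Marcus, Wed-AM→Kowalski, Wed-PM→Kowalski+Nakamura, Thu-AM→Espinoza, Thu-PM→Marcus, Fri-AM→Marcus, Fri-PM→Nakamura, Sat-AM→Kowalski, Sat-PM→Varga.
Loads: Marcus 3/3, Kowalski 3/3, Nakamura 3/3, Varga 1/3, Delgado 0/2, Espinoza 1/3 — all within limits.

Yes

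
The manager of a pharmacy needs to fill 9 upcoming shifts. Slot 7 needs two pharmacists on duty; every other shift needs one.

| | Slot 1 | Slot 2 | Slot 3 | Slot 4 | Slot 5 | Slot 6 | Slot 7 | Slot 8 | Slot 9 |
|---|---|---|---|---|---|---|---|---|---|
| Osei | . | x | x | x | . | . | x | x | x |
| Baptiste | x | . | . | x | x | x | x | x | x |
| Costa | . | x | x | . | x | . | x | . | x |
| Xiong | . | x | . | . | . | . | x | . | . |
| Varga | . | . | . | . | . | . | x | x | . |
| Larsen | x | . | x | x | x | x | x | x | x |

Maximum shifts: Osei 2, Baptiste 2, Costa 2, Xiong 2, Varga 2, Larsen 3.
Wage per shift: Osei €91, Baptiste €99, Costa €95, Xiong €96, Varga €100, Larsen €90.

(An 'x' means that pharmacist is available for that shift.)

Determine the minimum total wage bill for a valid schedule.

Picking the cheapest available pharmacist for each shift independently would cost €902, but that ignores the shift limits.
An optimal schedule: Slot 1→Larsen, Slot 2→Xiong, Slot 3→Larsen, Slot 4→Osei, Slot 5→Costa, Slot 6→Larsen, Slot 7→Xiong+Baptiste, Slot 8→Osei, Slot 9→Costa.
Total: 90 + 96 + 90 + 91 + 95 + 90 + 96 + 99 + 91 + 95 = €933.

€933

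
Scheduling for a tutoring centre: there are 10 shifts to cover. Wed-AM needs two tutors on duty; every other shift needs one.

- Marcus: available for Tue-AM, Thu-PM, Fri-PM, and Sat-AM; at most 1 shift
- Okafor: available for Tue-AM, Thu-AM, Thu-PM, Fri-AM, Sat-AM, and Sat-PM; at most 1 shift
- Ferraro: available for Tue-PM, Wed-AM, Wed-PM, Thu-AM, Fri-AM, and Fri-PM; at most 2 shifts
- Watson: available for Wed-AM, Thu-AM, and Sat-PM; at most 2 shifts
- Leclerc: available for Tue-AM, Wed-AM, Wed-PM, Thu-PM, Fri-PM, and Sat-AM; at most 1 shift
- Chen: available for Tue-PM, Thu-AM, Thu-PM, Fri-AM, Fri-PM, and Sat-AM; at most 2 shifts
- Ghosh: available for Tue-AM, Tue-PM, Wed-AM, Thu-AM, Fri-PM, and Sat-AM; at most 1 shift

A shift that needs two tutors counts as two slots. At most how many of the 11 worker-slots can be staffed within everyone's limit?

Total capacity across all tutors is 1+1+2+2+1+2+1 = 10, and 11 slots are needed, so at most 10 can be filled.
An assignment achieving 10: Tue-AM→Marcus, Tue-PM→Ferraro, Wed-AM→Watson+Leclerc, Wed-PM→Ferraro, Thu-AM→Watson, Thu-PM→Chen, Fri-AM→Chen, Fri-PM→Ghosh, Sat-PM→Okafor.
Loads: Marcus 1/1, Okafor 1/1, Ferraro 2/2, Watson 2/2, Leclerc 1/1, Chen 2/2, Ghosh 1/1.

10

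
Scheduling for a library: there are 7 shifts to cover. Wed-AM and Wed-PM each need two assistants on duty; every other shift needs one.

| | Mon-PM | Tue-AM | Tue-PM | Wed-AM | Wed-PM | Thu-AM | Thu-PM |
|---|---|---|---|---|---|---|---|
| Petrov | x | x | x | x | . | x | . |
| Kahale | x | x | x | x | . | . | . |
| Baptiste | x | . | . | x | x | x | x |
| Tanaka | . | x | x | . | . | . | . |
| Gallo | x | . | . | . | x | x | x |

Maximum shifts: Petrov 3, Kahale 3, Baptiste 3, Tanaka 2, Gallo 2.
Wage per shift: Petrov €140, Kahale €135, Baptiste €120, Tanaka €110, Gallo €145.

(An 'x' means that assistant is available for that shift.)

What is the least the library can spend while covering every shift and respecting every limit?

Wed-PM can only be covered by Baptiste and Gallo, so that assignment is forced.
Picking the cheapest available assistant for each shift independently would cost €1100, but that ignores the shift limits.
An optimal schedule: Mon-PM→Kahale, Tue-AM→Tanaka, Tue-PM→Tanaka, Wed-AM→Baptiste+Kahale, Wed-PM→Baptiste+Gallo, Thu-AM→Petrov, Thu-PM→Baptiste.
Total: 135 + 110 + 110 + 120 + 135 + 120 + 145 + 140 + 120 = €1135.

€1135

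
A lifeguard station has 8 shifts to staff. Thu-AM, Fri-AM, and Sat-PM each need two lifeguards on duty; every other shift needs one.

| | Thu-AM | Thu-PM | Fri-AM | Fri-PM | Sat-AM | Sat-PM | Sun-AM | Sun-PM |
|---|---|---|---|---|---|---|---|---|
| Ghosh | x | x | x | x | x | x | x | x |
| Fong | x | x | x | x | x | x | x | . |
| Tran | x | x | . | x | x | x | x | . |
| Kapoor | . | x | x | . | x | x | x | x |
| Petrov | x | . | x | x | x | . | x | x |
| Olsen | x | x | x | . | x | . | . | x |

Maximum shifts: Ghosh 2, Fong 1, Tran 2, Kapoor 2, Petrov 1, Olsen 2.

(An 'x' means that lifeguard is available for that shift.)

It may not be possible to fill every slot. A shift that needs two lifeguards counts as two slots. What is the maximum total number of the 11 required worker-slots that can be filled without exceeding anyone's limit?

Total capacity across all lifeguards is 2+1+2+2+1+2 = 10, and 11 slots are needed, so at most 10 can be filled.
An assignment achieving 10: Thu-AM→Tran+Petrov, Thu-PM→Tran, Fri-AM→Kapoor+Olsen, Fri-PM→Ghosh, Sat-AM→Olsen, Sat-PM→Ghosh+Fong, Sun-PM→Kapoor.
Loads: Ghosh 2/2, Fong 1/1, Tran 2/2, Kapoor 2/2, Petrov 1/1, Olsen 2/2.

10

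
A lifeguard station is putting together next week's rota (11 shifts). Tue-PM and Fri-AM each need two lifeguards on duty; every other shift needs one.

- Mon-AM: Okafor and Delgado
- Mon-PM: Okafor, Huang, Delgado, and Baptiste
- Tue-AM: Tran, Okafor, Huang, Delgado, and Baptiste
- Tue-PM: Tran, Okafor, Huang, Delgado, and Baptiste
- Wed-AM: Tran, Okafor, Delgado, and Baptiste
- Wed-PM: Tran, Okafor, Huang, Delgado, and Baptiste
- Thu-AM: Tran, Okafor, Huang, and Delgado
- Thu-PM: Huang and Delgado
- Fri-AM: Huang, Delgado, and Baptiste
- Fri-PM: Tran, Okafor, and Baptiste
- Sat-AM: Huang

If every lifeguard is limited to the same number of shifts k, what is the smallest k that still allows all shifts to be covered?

With 5 lifeguards and 13 worker-slots to fill, someone must work at least ⌈13/5⌉ = 3 shifts, so k ≥ 3.
k = 3 works: Mon-AM→Okafor, Mon-PM→Okafor, Tue-AM→Okafor, Tue-PM→Delgado+Baptiste, Wed-AM→Tran, Wed-PM→Delgado, Thu-AM→Tran, Thu-PM→Huang, Fri-AM→Huang+Delgado, Fri-PM→Tran, Sat-AM→Huang.
Loads: Tran 3, Okafor 3, Huang 3, Delgado 3, Baptiste 1 — all ≤ 3.

3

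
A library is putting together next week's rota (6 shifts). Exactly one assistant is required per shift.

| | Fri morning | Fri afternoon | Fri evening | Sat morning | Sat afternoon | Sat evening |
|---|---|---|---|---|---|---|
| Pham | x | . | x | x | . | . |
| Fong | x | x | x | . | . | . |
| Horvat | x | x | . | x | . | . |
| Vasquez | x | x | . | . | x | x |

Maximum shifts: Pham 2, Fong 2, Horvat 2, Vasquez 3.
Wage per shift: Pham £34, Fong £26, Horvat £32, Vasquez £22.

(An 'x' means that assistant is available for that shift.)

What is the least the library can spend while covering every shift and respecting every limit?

£150

Sat afternoon can only be covered by Vasquez, so that assignment is forced.
Sat evening can only be covered by Vasquez, so that assignment is forced.
Picking the cheapest available assistant for each shift independently would cost £146, but that ignores the shift limits.
An optimal schedule: Fri morning→Fong, Fri afternoon→Vasquez, Fri evening→Fong, Sat morning→Horvat, Sat afternoon→Vasquez, Sat evening→Vasquez.
Total: 26 + 22 + 26 + 32 + 22 + 22 = £150.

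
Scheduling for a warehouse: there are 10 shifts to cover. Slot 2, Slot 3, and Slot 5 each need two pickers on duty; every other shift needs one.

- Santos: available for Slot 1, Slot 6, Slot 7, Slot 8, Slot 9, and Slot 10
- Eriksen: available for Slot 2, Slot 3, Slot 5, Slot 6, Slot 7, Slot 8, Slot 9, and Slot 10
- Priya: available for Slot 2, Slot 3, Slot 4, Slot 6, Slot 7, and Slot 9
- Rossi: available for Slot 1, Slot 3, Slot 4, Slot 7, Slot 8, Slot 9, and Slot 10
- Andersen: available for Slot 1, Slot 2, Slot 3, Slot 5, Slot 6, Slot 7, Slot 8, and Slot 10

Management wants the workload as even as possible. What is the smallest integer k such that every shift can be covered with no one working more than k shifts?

With 5 pickers and 13 worker-slots to fill, someone must work at least ⌈13/5⌉ = 3 shifts, so k ≥ 3.
k = 3 works: Slot 1→Santos, Slot 2→Eriksen+Priya, Slot 3→Rossi+Andersen, Slot 4→Priya, Slot 5→Eriksen+Andersen, Slot 6→Santos, Slot 7→Priya, Slot 8→Santos, Slot 9→Eriksen, Slot 10→Rossi.
Loads: Santos 3, Eriksen 3, Priya 3, Rossi 2, Andersen 2 — all ≤ 3.

3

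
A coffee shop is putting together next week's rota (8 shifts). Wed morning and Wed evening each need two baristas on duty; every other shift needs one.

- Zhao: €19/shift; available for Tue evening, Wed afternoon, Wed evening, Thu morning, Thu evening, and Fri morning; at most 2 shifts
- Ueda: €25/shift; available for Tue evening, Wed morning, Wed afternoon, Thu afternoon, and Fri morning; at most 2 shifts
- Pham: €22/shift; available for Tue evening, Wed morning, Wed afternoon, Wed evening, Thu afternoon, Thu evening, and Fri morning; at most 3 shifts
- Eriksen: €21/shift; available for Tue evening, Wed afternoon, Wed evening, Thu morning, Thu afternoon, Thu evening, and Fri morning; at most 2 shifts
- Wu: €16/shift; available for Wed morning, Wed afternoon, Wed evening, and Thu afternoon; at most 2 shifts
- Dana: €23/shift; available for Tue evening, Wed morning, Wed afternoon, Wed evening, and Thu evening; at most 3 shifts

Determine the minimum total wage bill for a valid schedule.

€201

Picking the cheapest available barista for each shift independently would cost €181, but that ignores the shift limits.
An optimal schedule: Tue evening→Eriksen, Wed morning→Wu+Pham, Wed afternoon→Pham, Wed evening→Pham+Dana, Thu morning→Zhao, Thu afternoon→Wu, Thu evening→Zhao, Fri morning→Eriksen.
Total: 21 + 16 + 22 + 22 + 22 + 23 + 19 + 16 + 19 + 21 = €201.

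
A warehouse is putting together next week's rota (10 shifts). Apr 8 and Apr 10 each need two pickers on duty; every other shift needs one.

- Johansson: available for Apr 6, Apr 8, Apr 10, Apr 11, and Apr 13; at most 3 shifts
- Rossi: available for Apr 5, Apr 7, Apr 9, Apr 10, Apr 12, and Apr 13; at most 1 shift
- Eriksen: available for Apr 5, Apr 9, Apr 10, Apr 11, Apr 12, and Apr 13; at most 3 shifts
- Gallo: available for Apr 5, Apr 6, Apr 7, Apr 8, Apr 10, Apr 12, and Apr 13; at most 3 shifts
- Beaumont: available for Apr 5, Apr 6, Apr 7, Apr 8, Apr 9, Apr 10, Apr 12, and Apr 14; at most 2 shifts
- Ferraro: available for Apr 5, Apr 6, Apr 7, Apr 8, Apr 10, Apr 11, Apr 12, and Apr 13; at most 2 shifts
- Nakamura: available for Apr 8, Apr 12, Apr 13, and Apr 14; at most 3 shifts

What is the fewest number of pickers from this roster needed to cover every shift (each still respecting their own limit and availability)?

12 slots to fill and no one can take more than 3, so at least ⌈12/3⌉ = 4 pickers are needed.
Johansson, Eriksen, Gallo, and Nakamura alone can cover everything: Apr 5→Eriksen, Apr 6→Johansson, Apr 7→Gallo, Apr 8→Johansson+Gallo, Apr 9→Eriksen, Apr 10→Eriksen+Gallo, Apr 11→Johansson, Apr 12→Nakamura, Apr 13→Nakamura, Apr 14→Nakamura.

4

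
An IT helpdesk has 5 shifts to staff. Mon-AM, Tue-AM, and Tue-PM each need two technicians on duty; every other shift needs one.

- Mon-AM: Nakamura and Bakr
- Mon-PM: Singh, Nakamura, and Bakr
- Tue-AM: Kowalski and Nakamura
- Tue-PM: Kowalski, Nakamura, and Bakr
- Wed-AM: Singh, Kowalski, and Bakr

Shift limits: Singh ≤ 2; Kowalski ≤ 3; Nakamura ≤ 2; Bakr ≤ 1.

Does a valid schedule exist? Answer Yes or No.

No

Total capacity is 8 and 8 slots are needed, so capacity alone doesn't rule it out.
Shifts {Mon-AM, Tue-AM, Tue-PM} need 6 worker-slots in total, but the technicians available for any of those shifts (Kowalski, Nakamura, and Bakr) can supply at most 5 among them. So no valid schedule exists.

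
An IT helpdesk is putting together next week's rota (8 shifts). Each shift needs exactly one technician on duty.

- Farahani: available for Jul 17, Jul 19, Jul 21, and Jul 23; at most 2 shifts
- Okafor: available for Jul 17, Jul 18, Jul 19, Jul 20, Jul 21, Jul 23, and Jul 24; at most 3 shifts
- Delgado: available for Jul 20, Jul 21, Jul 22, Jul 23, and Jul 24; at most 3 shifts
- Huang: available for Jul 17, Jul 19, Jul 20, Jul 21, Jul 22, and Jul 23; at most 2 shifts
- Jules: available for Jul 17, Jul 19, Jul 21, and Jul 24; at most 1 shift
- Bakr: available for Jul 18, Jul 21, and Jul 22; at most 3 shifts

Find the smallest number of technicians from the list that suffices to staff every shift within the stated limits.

3

8 slots to fill and no one can take more than 3, so at least ⌈8/3⌉ = 3 technicians are needed.
Farahani, Okafor, and Delgado alone can cover everything: Jul 17→Farahani, Jul 18→Okafor, Jul 19→Farahani, Jul 20→Okafor, Jul 21→Delgado, Jul 22→Delgado, Jul 23→Delgado, Jul 24→Okafor.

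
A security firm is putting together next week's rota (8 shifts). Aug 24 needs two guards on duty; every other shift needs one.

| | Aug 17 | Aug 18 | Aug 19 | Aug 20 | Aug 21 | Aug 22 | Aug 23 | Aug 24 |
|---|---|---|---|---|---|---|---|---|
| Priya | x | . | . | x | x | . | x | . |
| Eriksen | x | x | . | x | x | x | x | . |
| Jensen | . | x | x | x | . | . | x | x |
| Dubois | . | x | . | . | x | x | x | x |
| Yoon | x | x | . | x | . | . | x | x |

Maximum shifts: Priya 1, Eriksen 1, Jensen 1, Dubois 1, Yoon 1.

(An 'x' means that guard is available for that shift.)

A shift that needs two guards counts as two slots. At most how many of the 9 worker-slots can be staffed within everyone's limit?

5

Total capacity across all guards is 1+1+1+1+1 = 5, and 9 slots are needed, so at most 5 can be filled.
An assignment achieving 5: Aug 17→Priya, Aug 19→Jensen, Aug 21→Dubois, Aug 22→Eriksen, Aug 24→Yoon.
Loads: Priya 1/1, Eriksen 1/1, Jensen 1/1, Dubois 1/1, Yoon 1/1.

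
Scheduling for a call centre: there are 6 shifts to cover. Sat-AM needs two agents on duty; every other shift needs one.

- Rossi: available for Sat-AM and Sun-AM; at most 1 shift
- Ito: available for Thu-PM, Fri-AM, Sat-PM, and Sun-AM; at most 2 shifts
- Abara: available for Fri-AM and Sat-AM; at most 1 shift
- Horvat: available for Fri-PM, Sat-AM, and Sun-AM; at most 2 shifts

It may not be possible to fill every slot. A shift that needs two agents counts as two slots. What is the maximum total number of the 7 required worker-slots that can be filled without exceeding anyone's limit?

6

Total capacity across all agents is 1+2+1+2 = 6, and 7 slots are needed, so at most 6 can be filled.
An assignment achieving 6: Thu-PM→Ito, Fri-AM→Abara, Fri-PM→Horvat, Sat-AM→Rossi+Horvat, Sat-PM→Ito.
Loads: Rossi 1/1, Ito 2/2, Abara 1/1, Horvat 2/2.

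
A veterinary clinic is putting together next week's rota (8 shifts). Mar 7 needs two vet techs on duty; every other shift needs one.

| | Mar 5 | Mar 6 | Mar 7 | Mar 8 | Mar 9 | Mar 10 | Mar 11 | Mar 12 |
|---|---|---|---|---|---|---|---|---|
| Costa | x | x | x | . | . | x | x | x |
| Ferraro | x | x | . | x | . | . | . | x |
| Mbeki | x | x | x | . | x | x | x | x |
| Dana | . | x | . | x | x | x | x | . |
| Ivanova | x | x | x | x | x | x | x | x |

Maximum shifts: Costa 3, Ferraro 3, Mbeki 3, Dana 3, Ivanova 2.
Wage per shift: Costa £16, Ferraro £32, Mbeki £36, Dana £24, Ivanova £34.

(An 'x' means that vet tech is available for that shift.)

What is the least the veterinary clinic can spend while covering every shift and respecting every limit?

£218

Picking the cheapest available vet tech for each shift independently would cost £178, but that ignores the shift limits.
An optimal schedule: Mar 5→Costa, Mar 6→Ferraro, Mar 7→Costa+Ivanova, Mar 8→Dana, Mar 9→Dana, Mar 10→Costa, Mar 11→Dana, Mar 12→Ferraro.
Total: 16 + 32 + 16 + 34 + 24 + 24 + 16 + 24 + 32 = £218.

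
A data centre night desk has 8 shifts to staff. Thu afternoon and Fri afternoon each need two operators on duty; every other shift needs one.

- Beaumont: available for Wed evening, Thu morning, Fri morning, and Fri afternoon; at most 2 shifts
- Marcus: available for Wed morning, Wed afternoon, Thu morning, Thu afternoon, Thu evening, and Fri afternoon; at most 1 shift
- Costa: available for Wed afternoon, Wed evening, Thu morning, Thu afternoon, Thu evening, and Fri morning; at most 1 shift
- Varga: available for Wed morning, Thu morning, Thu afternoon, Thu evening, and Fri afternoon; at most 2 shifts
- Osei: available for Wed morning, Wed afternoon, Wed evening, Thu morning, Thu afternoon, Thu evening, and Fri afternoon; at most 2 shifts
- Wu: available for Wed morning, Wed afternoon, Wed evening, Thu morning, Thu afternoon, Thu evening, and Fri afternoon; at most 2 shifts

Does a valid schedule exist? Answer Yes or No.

Yes

One valid schedule: Wed morning→Marcus, Wed afternoon→Costa, Wed evening→Beaumont, Thu morning→Varga, Thu afternoon→Osei+Wu, Thu evening→Varga, Fri morning→Beaumont, Fri afternoon→Osei+Wu.
Loads: Beaumont 2/2, Marcus 1/1, Costa 1/1, Varga 2/2, Osei 2/2, Wu 2/2 — all within limits.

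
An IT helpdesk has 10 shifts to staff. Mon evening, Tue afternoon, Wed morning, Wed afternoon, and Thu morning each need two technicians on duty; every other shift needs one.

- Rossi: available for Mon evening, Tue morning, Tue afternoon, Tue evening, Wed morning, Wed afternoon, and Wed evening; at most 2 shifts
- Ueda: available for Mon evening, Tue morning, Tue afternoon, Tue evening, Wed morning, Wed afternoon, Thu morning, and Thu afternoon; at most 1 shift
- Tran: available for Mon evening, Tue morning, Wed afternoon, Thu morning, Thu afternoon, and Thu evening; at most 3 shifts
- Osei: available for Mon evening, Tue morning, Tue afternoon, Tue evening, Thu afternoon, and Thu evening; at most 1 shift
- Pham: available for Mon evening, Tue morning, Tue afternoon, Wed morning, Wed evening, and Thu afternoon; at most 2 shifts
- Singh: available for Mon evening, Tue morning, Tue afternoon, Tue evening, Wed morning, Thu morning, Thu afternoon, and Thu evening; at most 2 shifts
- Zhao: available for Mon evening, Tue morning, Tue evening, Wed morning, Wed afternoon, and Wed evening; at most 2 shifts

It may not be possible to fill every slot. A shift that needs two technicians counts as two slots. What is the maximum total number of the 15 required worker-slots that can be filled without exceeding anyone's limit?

13

Total capacity across all technicians is 2+1+3+1+2+2+2 = 13, and 15 slots are needed, so at most 13 can be filled.
An assignment achieving 13: Mon evening→Zhao, Tue morning→Zhao, Tue afternoon→Osei+Pham, Tue evening→Singh, Wed morning→Pham+Singh, Wed afternoon→Rossi+Tran, Wed evening→Rossi, Thu morning→Ueda+Tran, Thu evening→Tran.
Loads: Rossi 2/2, Ueda 1/1, Tran 3/3, Osei 1/1, Pham 2/2, Singh 2/2, Zhao 2/2.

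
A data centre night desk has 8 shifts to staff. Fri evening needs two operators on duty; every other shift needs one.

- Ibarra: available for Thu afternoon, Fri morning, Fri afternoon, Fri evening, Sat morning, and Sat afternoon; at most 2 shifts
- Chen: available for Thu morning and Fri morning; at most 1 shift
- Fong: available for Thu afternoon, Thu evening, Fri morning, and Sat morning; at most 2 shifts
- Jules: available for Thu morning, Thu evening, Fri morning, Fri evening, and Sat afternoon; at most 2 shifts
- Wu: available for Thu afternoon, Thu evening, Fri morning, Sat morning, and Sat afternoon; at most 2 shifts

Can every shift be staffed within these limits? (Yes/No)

Fri afternoon can only be covered by Ibarra, so that assignment is forced.
Fri evening can only be covered by Ibarra and Jules, so that assignment is forced.
One valid schedule: Thu morning→Chen, Thu afternoon→Fong, Thu evening→Fong, Fri morning→Wu, Fri afternoon→Ibarra, Fri evening→Ibarra+Jules, Sat morning→Wu, Sat afternoon→Jules.
Loads: Ibarra 2/2, Chen 1/1, Fong 2/2, Jules 2/2, Wu 2/2 — all within limits.

Yes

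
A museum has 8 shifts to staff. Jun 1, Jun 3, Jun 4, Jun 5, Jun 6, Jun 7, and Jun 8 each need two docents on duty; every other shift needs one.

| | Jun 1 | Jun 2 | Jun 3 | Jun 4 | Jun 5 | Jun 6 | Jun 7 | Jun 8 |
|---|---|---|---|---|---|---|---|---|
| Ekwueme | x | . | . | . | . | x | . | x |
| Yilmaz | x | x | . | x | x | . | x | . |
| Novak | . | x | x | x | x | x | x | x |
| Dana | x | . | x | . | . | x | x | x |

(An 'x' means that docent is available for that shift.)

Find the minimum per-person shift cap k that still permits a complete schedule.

With 4 docents and 15 worker-slots to fill, someone must work at least ⌈15/4⌉ = 4 shifts, so k ≥ 4.
k = 4 works: Jun 1→Ekwueme+Yilmaz, Jun 2→Yilmaz, Jun 3→Novak+Dana, Jun 4→Yilmaz+Novak, Jun 5→Yilmaz+Novak, Jun 6→Ekwueme+Dana, Jun 7→Novak+Dana, Jun 8→Ekwueme+Dana.
Loads: Ekwueme 3, Yilmaz 4, Novak 4, Dana 4 — all ≤ 4.

4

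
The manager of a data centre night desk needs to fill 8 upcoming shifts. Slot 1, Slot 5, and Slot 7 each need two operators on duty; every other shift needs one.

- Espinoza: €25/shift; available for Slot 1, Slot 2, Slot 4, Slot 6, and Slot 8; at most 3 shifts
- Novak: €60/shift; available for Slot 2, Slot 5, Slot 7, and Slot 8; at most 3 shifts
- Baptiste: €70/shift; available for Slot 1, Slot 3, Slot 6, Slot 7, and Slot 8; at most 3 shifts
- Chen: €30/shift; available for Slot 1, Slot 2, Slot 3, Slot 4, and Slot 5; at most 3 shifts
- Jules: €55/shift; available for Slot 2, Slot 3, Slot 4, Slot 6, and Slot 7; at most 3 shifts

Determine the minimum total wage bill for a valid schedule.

€450

Slot 5 can only be covered by Novak and Chen, so that assignment is forced.
Picking the cheapest available operator for each shift independently would cost €390, but that ignores the shift limits.
An optimal schedule: Slot 1→Espinoza+Chen, Slot 2→Jules, Slot 3→Chen, Slot 4→Espinoza, Slot 5→Chen+Novak, Slot 6→Jules, Slot 7→Jules+Novak, Slot 8→Espinoza.
Total: 25 + 30 + 55 + 30 + 25 + 30 + 60 + 55 + 55 + 60 + 25 = €450.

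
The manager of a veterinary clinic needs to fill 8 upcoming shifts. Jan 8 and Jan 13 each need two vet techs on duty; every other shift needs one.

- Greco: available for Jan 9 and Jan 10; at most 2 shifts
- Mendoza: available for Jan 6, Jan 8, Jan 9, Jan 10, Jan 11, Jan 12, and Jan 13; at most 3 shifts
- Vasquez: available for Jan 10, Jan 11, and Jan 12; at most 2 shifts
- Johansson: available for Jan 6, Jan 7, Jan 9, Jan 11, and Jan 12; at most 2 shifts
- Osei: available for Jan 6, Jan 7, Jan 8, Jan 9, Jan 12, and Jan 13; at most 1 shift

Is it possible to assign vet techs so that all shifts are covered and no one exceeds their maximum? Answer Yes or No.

No

Total capacity is 10 and 10 slots are needed, so capacity alone doesn't rule it out.
Shifts {Jan 8, Jan 13} need 4 worker-slots in total, but the vet techs available for any of those shifts (Mendoza and Osei) can supply at most 3 among them. So no valid schedule exists.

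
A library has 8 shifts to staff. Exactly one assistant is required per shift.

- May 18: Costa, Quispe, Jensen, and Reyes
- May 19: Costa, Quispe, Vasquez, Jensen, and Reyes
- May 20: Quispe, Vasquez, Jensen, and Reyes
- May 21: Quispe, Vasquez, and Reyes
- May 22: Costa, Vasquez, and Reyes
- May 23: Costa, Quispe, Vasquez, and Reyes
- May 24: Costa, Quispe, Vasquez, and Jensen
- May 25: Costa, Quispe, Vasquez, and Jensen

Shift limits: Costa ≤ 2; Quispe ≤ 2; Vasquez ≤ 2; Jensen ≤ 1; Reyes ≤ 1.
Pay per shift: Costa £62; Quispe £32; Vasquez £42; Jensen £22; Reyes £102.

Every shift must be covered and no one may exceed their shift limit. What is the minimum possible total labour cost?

£396

Picking the cheapest available assistant for each shift independently would cost £216, but that ignores the shift limits.
An optimal schedule: May 18→Costa, May 19→Reyes, May 20→Quispe, May 21→Quispe, May 22→Costa, May 23→Vasquez, May 24→Vasquez, May 25→Jensen.
Total: 62 + 102 + 32 + 32 + 62 + 42 + 42 + 22 = £396.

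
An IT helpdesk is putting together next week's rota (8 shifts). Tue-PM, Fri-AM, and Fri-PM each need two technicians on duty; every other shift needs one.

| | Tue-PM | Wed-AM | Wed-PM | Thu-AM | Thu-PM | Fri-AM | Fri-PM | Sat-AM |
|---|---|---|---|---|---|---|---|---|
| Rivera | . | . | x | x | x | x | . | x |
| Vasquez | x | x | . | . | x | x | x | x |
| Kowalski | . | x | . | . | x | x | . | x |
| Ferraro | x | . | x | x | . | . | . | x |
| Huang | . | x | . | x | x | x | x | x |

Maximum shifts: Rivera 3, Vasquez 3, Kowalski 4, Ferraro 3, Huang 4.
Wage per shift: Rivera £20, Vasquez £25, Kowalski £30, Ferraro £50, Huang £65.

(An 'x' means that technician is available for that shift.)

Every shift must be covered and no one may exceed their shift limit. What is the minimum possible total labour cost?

£340

Tue-PM can only be covered by Vasquez and Ferraro, so that assignment is forced.
Fri-PM can only be covered by Vasquez and Huang, so that assignment is forced.
Picking the cheapest available technician for each shift independently would cost £315, but that ignores the shift limits.
An optimal schedule: Tue-PM→Vasquez+Ferraro, Wed-AM→Vasquez, Wed-PM→Rivera, Thu-AM→Rivera, Thu-PM→Kowalski, Fri-AM→Rivera+Kowalski, Fri-PM→Vasquez+Huang, Sat-AM→Kowalski.
Total: 25 + 50 + 25 + 20 + 20 + 30 + 20 + 30 + 25 + 65 + 30 = £340.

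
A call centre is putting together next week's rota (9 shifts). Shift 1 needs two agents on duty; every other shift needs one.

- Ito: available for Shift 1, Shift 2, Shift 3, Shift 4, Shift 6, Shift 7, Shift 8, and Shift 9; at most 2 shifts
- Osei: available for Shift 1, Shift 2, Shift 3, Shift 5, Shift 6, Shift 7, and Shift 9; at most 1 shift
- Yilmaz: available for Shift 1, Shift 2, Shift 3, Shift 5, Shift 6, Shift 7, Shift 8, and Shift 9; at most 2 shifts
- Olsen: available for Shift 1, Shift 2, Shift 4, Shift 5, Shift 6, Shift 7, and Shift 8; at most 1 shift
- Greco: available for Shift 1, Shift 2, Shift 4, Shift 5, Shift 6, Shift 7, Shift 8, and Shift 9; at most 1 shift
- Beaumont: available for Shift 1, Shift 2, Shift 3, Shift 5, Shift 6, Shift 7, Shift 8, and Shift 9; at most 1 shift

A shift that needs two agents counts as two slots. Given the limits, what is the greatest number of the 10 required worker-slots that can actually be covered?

8

Total capacity across all agents is 2+1+2+1+1+1 = 8, and 10 slots are needed, so at most 8 can be filled.
An assignment achieving 8: Shift 1→Olsen+Greco, Shift 2→Beaumont, Shift 3→Ito, Shift 4→Ito, Shift 5→Osei, Shift 8→Yilmaz, Shift 9→Yilmaz.
Loads: Ito 2/2, Osei 1/1, Yilmaz 2/2, Olsen 1/1, Greco 1/1, Beaumont 1/1.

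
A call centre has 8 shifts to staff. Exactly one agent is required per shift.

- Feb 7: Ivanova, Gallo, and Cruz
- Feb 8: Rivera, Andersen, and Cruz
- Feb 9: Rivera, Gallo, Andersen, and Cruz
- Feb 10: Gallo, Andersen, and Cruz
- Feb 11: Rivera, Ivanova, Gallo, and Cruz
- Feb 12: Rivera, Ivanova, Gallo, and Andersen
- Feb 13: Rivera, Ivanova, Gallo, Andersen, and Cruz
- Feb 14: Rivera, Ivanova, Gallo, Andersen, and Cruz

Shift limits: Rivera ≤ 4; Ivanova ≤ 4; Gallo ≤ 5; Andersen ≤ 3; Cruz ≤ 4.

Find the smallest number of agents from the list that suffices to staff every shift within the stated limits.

8 slots to fill and no one can take more than 5, so at least ⌈8/5⌉ = 2 agents are needed.
Rivera and Gallo alone can cover everything: Feb 7→Gallo, Feb 8→Rivera, Feb 9→Rivera, Feb 10→Gallo, Feb 11→Rivera, Feb 12→Rivera, Feb 13→Gallo, Feb 14→Gallo.

2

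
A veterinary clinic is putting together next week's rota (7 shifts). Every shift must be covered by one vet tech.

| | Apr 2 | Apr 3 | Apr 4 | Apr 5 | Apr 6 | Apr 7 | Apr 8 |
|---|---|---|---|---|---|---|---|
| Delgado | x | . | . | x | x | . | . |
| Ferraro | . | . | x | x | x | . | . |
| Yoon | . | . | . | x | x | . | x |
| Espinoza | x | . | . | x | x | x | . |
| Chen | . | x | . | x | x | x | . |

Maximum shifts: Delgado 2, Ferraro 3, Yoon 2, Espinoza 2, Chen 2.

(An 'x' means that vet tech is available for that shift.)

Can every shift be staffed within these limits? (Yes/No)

Yes

Apr 3 can only be covered by Chen, so that assignment is forced.
Apr 4 can only be covered by Ferraro, so that assignment is forced.
Apr 8 can only be covered by Yoon, so that assignment is forced.
One valid schedule: Apr 2→Delgado, Apr 3→Chen, Apr 4→Ferraro, Apr 5→Delgado, Apr 6→Ferraro, Apr 7→Espinoza, Apr 8→Yoon.
Loads: Delgado 2/2, Ferraro 2/3, Yoon 1/2, Espinoza 1/2, Chen 1/2 — all within limits.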